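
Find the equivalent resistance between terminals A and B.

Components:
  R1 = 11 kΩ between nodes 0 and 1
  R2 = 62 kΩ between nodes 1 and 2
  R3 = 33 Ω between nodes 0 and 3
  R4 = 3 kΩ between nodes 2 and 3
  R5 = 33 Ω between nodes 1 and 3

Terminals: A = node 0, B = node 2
The network is not a plain series/parallel combination. Inject a 1 A test current into terminal A (node 0) and return it from terminal B (node 2); then R_eq = V_A / (1 A).
Nodal analysis, taking node 2 as the 0 V reference.
Current source I_test pushes 1 A into node 0 and draws it out of node 2.
KCL at each unknown node (sum of currents leaving = 0; resistances in Ω):
  Node 0: (V_0 - V_1)/11000 + (V_0 - V_3)/33 - 1 = 0
  Node 1: (V_1 - V_0)/11000 + (V_1 - 0)/62000 + (V_1 - V_3)/33 = 0
  Node 3: (V_3 - V_0)/33 + (V_3 - V_1)/33 + (V_3 - 0)/3000 = 0
Collecting terms (coefficients in siemens):
  0.03039·V_0 - 0.00009091·V_1 - 0.0303·V_3 = 1
  0.03041·V_1 - 0.00009091·V_0 - 0.0303·V_3 = 0
  0.06094·V_3 - 0.0303·V_0 - 0.0303·V_1 = 0
Solving these 3 simultaneous equations (Gaussian elimination) gives:
  V_0 = 2895 V, V_1 = 2860 V, V_3 = 2862 V
R_eq = V_0 / 1 A = 2895 Ω = 2.895 kΩ

Final answer: 2.895 kΩ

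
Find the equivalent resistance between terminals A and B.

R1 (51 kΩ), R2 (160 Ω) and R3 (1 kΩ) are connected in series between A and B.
Reduce the network between node 0 (A) and node 3 (B) by series/parallel combination:
  Rs1 = R1 + R2 (series, joined only at node 1) = 51000 + 160 = 51160 Ω
  Rs2 = R3 + Rs1 (series, joined only at node 2) = 1000 + 51160 = 52160 Ω
R_eq = 52.16 kΩ

Final answer: 52.16 kΩ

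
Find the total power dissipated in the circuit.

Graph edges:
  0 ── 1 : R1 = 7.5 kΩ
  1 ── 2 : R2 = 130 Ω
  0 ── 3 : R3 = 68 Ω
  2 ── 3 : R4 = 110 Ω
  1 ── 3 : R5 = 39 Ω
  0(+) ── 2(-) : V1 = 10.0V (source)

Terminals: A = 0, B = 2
Nodal analysis, taking node 2 as the 0 V reference.
Source V1 fixes V_0 = 10 V.
KCL at each unknown node (sum of currents leaving = 0; resistances in Ω):
  Node 1: (V_1 - 10)/7500 + (V_1 - 0)/130 + (V_1 - V_3)/39 = 0
  Node 3: (V_3 - 10)/68 + (V_3 - 0)/110 + (V_3 - V_1)/39 = 0
Collecting terms (coefficients in siemens):
  0.03347·V_1 - 0.02564·V_3 = 0.001333
  0.04944·V_3 - 0.02564·V_1 = 0.1471
Determinant D = (0.03347)(0.04944) - (-0.02564)(-0.02564) = 0.0009971
V_1 = [(0.001333)(0.04944) - (-0.02564)(0.1471)]/D = 3.848 V
V_3 = [(0.03347)(0.1471) - (0.001333)(-0.02564)]/D = 4.97 V
Power in each resistor, P = (ΔV)²/R:
  P_R1 = (10 - 3.848)²/7500 = 0.005046 W
  P_R2 = (3.848 - 0)²/130 = 0.1139 W
  P_R3 = (10 - 4.97)²/68 = 0.372 W
  P_R4 = (0 - 4.97)²/110 = 0.2246 W
  P_R5 = (3.848 - 4.97)²/39 = 0.0323 W
P_total = P_R1 + P_R2 + P_R3 + P_R4 + P_R5 = 0.7479 W

Final answer: 0.7479 W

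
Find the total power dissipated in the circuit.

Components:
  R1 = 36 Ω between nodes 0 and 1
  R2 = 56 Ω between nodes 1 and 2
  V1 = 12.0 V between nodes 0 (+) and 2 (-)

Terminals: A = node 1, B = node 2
Nodal analysis, taking node 2 as the 0 V reference.
Source V1 fixes V_0 = 12 V.
KCL at each unknown node (sum of currents leaving = 0; resistances in Ω):
  Node 1: (V_1 - 12)/36 + (V_1 - 0)/56 = 0
Collecting terms: 0.04563 × V_1 = 0.3333  =>  V_1 = 7.304 V
Power in each resistor, P = (ΔV)²/R:
  P_R1 = (12 - 7.304)²/36 = 0.6125 W
  P_R2 = (7.304 - 0)²/56 = 0.9527 W
P_total = P_R1 + P_R2 = 1.565 W

Final answer: 1.565 W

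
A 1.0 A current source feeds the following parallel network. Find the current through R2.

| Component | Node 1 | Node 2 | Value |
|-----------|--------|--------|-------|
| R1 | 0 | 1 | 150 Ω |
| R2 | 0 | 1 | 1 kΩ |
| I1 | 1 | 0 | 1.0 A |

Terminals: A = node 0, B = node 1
All resistors sit directly between nodes 0 and 1, so they are in parallel and share one voltage V; the full source current 1 A splits among them.
1/R_par = 1/150 + 1/1000 = 0.007667 S  =>  R_par = 130.4 Ω
V = I × R_par = 1 × 130.4 = 130.4 V
I_R2 = V/R2 = 130.4/1000 = 0.1304 A

Final answer: 0.1304 A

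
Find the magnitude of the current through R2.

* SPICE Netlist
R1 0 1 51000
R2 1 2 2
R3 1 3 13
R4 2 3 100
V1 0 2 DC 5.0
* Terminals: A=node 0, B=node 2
Nodal analysis, taking node 2 as the 0 V reference.
Source V1 fixes V_0 = 5 V.
KCL at each unknown node (sum of currents leaving = 0; resistances in Ω):
  Node 1: (V_1 - 5)/51000 + (V_1 - 0)/2 + (V_1 - V_3)/13 = 0
  Node 3: (V_3 - V_1)/13 + (V_3 - 0)/100 = 0
Collecting terms (coefficients in siemens):
  0.5769·V_1 - 0.07692·V_3 = 0.00009804
  0.08692·V_3 - 0.07692·V_1 = 0
Determinant D = (0.5769)(0.08692) - (-0.07692)(-0.07692) = 0.04423
V_1 = [(0.00009804)(0.08692) - (-0.07692)(0)]/D = 0.0001927 V
V_3 = [(0.5769)(0) - (0.00009804)(-0.07692)]/D = 0.0001705 V
I_R2 = (V_1 - V_2)/R2 = (0.0001927 - 0)/2 = 0.00009633 A
|I_R2| = 0.00009633 A

Final answer: |I_R2| = 9.633e-05 A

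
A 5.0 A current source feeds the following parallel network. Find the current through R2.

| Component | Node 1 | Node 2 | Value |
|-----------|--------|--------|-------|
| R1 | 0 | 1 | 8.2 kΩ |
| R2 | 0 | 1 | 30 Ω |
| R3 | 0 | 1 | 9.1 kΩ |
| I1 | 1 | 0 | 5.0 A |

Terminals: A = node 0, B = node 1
All resistors sit directly between nodes 0 and 1, so they are in parallel and share one voltage V; the full source current 5 A splits among them.
1/R_par = 1/8200 + 1/30 + 1/9100 = 0.03357 S  =>  R_par = 29.79 Ω
V = I × R_par = 5 × 29.79 = 149 V
I_R2 = V/R2 = 149/30 = 4.965 A

Final answer: 4.965 A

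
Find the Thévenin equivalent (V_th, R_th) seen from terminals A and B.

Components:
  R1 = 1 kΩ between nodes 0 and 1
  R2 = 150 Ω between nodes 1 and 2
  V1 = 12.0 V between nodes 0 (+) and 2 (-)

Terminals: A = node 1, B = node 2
Step 1 — V_th is the open-circuit voltage V_A - V_B (nothing connected across the terminals).
Nodal analysis, taking node 2 as the 0 V reference.
Source V1 fixes V_0 = 12 V.
KCL at each unknown node (sum of currents leaving = 0; resistances in Ω):
  Node 1: (V_1 - 12)/1000 + (V_1 - 0)/150 = 0
Collecting terms: 0.007667 × V_1 = 0.012  =>  V_1 = 1.565 V
V_th = V_1 - V_2 = 1.565 - 0 = 1.565 V
Step 2 — R_th: zero the source — replace V1 by a short circuit (node 2 merges into node 0) — and find the resistance seen between A (node 1) and B (node 0).
Reduce the network between node 1 (A) and node 0 (B) by series/parallel combination:
  Rp1 = R1 ‖ R2 (parallel, both between nodes 0 and 1) = 1/(1/1000 + 1/150) = 130.4 Ω
R_th = 130.4 Ω

Final answer: V_th = 1.565 V, R_th = 130.4 Ω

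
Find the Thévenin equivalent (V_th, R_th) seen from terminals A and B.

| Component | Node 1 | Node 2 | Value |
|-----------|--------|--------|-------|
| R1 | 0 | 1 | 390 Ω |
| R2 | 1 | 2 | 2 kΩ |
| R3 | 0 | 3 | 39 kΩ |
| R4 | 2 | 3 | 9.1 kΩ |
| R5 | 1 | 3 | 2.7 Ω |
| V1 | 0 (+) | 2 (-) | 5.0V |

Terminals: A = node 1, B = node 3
Step 1 — V_th is the open-circuit voltage V_A - V_B (nothing connected across the terminals).
Nodal analysis, taking node 2 as the 0 V reference.
Source V1 fixes V_0 = 5 V.
KCL at each unknown node (sum of currents leaving = 0; resistances in Ω):
  Node 1: (V_1 - 5)/390 + (V_1 - 0)/2000 + (V_1 - V_3)/2.7 = 0
  Node 3: (V_3 - 5)/39000 + (V_3 - 0)/9100 + (V_3 - V_1)/2.7 = 0
Collecting terms (coefficients in siemens):
  0.3734·V_1 - 0.3704·V_3 = 0.01282
  0.3705·V_3 - 0.3704·V_1 = 0.0001282
Determinant D = (0.3734)(0.3705) - (-0.3704)(-0.3704) = 0.001185
V_1 = [(0.01282)(0.3705) - (-0.3704)(0.0001282)]/D = 4.047 V
V_3 = [(0.3734)(0.0001282) - (0.01282)(-0.3704)]/D = 4.046 V
V_th = V_1 - V_3 = 4.047 - 4.046 = 0.001134 V
Step 2 — R_th: zero the source — replace V1 by a short circuit (node 2 merges into node 0) — and find the resistance seen between A (node 1) and B (node 3).
Reduce the network between node 1 (A) and node 3 (B) by series/parallel combination:
  Rp1 = R1 ‖ R2 (parallel, both between nodes 0 and 1) = 1/(1/390 + 1/2000) = 326.4 Ω
  Rp2 = R3 ‖ R4 (parallel, both between nodes 0 and 3) = 1/(1/39000 + 1/9100) = 7378 Ω
  Rs1 = Rp1 + Rp2 (series, joined only at node 0) = 326.4 + 7378 = 7705 Ω
  Rp3 = R5 ‖ Rs1 (parallel, both between nodes 1 and 3) = 1/(1/2.7 + 1/7705) = 2.699 Ω
R_th = 2.699 Ω

Final answer: V_th = 0.001134 V, R_th = 2.699 Ω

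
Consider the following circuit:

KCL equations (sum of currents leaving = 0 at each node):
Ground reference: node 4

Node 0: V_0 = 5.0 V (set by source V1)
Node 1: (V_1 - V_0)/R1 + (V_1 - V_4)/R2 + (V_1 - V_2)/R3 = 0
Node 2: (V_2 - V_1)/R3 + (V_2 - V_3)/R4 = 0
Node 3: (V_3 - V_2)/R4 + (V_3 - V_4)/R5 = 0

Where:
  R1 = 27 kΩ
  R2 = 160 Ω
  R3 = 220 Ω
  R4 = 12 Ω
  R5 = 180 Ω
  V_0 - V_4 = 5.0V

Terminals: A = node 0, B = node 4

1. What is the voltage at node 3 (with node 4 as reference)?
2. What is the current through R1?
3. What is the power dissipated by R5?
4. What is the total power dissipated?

Nodal analysis, taking node 4 as the 0 V reference.
Source V1 fixes V_0 = 5 V.
KCL at each unknown node (sum of currents leaving = 0; resistances in Ω):
  Node 1: (V_1 - 5)/27000 + (V_1 - 0)/160 + (V_1 - V_2)/220 = 0
  Node 2: (V_2 - V_1)/220 + (V_2 - V_3)/12 = 0
  Node 3: (V_3 - V_2)/12 + (V_3 - 0)/180 = 0
Collecting terms (coefficients in siemens):
  0.01083·V_1 - 0.004545·V_2 = 0.0001852
  0.08788·V_2 - 0.004545·V_1 - 0.08333·V_3 = 0
  0.08889·V_3 - 0.08333·V_2 = 0
Solving these 3 simultaneous equations (Gaussian elimination) gives:
  V_1 = 0.02125 V, V_2 = 0.009903 V, V_3 = 0.009284 V
Part 1:
  Read off the nodal solution: V_3 = 0.009284 V
Part 2:
  I_R1 = (V_0 - V_1)/R1 = (5 - 0.02125)/27000 = 0.0001844 A
  Magnitude: I_R1 = 0.0001844 A
Part 3:
  I_R5 = (V_3 - V_4)/R5 = (0.009284 - 0)/180 = 0.00005158 A
  P_R5 = I_R5² × R5 = (0.00005158)² × 180 = 0.0000004789 W
Part 4:
  Power in each resistor, P = (ΔV)²/R:
    P_R1 = (5 - 0.02125)²/27000 = 0.0009181 W
    P_R2 = (0.02125 - 0)²/160 = 0.000002823 W
    P_R3 = (0.02125 - 0.009903)²/220 = 0.0000005853 W
    P_R4 = (0.009903 - 0.009284)²/12 = 0.00000003193 W
    P_R5 = (0.009284 - 0)²/180 = 0.0000004789 W
  P_total = P_R1 + P_R2 + P_R3 + P_R4 + P_R5 = 0.000922 W

Final answers:
1. V_3 = 0.009284 V
2. I_R1 = 0.0001844 A
3. P_R5 = 4.789e-07 W
4. P_total = 0.000922 W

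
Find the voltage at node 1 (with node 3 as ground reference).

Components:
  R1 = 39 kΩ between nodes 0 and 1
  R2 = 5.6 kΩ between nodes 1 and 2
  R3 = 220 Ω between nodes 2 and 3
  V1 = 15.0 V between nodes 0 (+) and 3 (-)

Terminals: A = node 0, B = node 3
Nodal analysis, taking node 3 as the 0 V reference.
Source V1 fixes V_0 = 15 V.
KCL at each unknown node (sum of currents leaving = 0; resistances in Ω):
  Node 1: (V_1 - 15)/39000 + (V_1 - V_2)/5600 = 0
  Node 2: (V_2 - V_1)/5600 + (V_2 - 0)/220 = 0
Collecting terms (coefficients in siemens):
  0.0002042·V_1 - 0.0001786·V_2 = 0.0003846
  0.004724·V_2 - 0.0001786·V_1 = 0
Determinant D = (0.0002042)(0.004724) - (-0.0001786)(-0.0001786) = 0.0000009328
V_1 = [(0.0003846)(0.004724) - (-0.0001786)(0)]/D = 1.948 V
V_2 = [(0.0002042)(0) - (0.0003846)(-0.0001786)]/D = 0.07363 V
The requested potential is V_1 = 1.948 V.

Final answer: V_1 = 1.948 V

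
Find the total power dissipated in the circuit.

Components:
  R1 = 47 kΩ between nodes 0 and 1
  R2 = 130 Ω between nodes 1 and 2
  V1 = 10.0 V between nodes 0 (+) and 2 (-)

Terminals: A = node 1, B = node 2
Nodal analysis, taking node 2 as the 0 V reference.
Source V1 fixes V_0 = 10 V.
KCL at each unknown node (sum of currents leaving = 0; resistances in Ω):
  Node 1: (V_1 - 10)/47000 + (V_1 - 0)/130 = 0
Collecting terms: 0.007714 × V_1 = 0.0002128  =>  V_1 = 0.02758 V
Power in each resistor, P = (ΔV)²/R:
  P_R1 = (10 - 0.02758)²/47000 = 0.002116 W
  P_R2 = (0.02758 - 0)²/130 = 0.000005853 W
P_total = P_R1 + P_R2 = 0.002122 W

Final answer: 0.002122 W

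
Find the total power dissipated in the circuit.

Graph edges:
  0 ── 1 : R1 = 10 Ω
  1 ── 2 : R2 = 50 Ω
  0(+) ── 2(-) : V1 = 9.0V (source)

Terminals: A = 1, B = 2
Nodal analysis, taking node 2 as the 0 V reference.
Source V1 fixes V_0 = 9 V.
KCL at each unknown node (sum of currents leaving = 0; resistances in Ω):
  Node 1: (V_1 - 9)/10 + (V_1 - 0)/50 = 0
Collecting terms: 0.12 × V_1 = 0.9  =>  V_1 = 7.5 V
Power in each resistor, P = (ΔV)²/R:
  P_R1 = (9 - 7.5)²/10 = 0.225 W
  P_R2 = (7.5 - 0)²/50 = 1.125 W
P_total = P_R1 + P_R2 = 1.35 W

Final answer: 1.35 W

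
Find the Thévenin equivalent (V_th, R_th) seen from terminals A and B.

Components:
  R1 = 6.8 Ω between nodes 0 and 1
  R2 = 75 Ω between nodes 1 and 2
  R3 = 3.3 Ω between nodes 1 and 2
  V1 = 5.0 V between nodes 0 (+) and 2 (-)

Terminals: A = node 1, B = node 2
Step 1 — V_th is the open-circuit voltage V_A - V_B (nothing connected across the terminals).
Nodal analysis, taking node 2 as the 0 V reference.
Source V1 fixes V_0 = 5 V.
KCL at each unknown node (sum of currents leaving = 0; resistances in Ω):
  Node 1: (V_1 - 5)/6.8 + (V_1 - 0)/75 + (V_1 - 0)/3.3 = 0
Collecting terms: 0.4634 × V_1 = 0.7353  =>  V_1 = 1.587 V
V_th = V_1 - V_2 = 1.587 - 0 = 1.587 V
Step 2 — R_th: zero the source — replace V1 by a short circuit (node 2 merges into node 0) — and find the resistance seen between A (node 1) and B (node 0).
Reduce the network between node 1 (A) and node 0 (B) by series/parallel combination:
  Rp1 = R1 ‖ R2 ‖ R3 (parallel, all between nodes 0 and 1) = 1/(1/6.8 + 1/75 + 1/3.3) = 2.158 Ω
R_th = 2.158 Ω

Final answer: V_th = 1.587 V, R_th = 2.158 Ω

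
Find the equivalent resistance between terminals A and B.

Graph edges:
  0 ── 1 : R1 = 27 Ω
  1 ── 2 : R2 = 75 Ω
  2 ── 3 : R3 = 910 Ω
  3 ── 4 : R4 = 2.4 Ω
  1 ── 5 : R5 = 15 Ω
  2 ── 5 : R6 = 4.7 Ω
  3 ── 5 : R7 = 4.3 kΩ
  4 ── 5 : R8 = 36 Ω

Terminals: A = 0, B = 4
The network is not a plain series/parallel combination. Inject a 1 A test current into terminal A (node 0) and return it from terminal B (node 4); then R_eq = V_A / (1 A).
Nodal analysis, taking node 4 as the 0 V reference.
Current source I_test pushes 1 A into node 0 and draws it out of node 4.
KCL at each unknown node (sum of currents leaving = 0; resistances in Ω):
  Node 0: (V_0 - V_1)/27 - 1 = 0
  Node 1: (V_1 - V_0)/27 + (V_1 - V_2)/75 + (V_1 - V_5)/15 = 0
  Node 2: (V_2 - V_1)/75 + (V_2 - V_3)/910 + (V_2 - V_5)/4.7 = 0
  Node 3: (V_3 - V_2)/910 + (V_3 - 0)/2.4 + (V_3 - V_5)/4300 = 0
  Node 5: (V_5 - V_1)/15 + (V_5 - V_2)/4.7 + (V_5 - V_3)/4300 + (V_5 - 0)/36 = 0
Collecting terms (coefficients in siemens):
  0.03704·V_0 - 0.03704·V_1 = 1
  0.117·V_1 - 0.03704·V_0 - 0.01333·V_2 - 0.06667·V_5 = 0
  0.2272·V_2 - 0.01333·V_1 - 0.001099·V_3 - 0.2128·V_5 = 0
  0.418·V_3 - 0.001099·V_2 - 0.0002326·V_5 = 0
  0.3074·V_5 - 0.06667·V_1 - 0.2128·V_2 - 0.0002326·V_3 = 0
Solving these 5 simultaneous equations (Gaussian elimination) gives:
  V_0 = 73.93 V, V_1 = 46.93 V, V_2 = 34.91 V, V_3 = 0.1109 V
  V_5 = 34.34 V
R_eq = V_0 / 1 A = 73.93 Ω

Final answer: 73.93 Ω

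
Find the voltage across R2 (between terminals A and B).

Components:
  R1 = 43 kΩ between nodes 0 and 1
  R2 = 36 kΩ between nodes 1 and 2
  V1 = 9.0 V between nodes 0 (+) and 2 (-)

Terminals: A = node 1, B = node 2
R1 and R2 are in series across V1 (node 0 → node 1 → node 2), and the output A–B is taken across R2, so this is a voltage divider.
Series current: I = V1/(R1 + R2) = 9/(43000 + 36000) = 9/79000 = 0.0001139 A
V_R2 = I × R2 = V1 × R2/(R1 + R2) = 9 × 36000/79000 = 4.101 V

Final answer: 4.101 V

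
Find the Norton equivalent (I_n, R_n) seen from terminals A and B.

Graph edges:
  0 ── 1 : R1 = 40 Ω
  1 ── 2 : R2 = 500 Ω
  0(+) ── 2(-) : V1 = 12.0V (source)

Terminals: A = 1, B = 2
Find the Thévenin equivalent first; then I_n = V_th/R_th and R_n = R_th.
Step 1 — V_th is the open-circuit voltage V_A - V_B (nothing connected across the terminals).
Nodal analysis, taking node 2 as the 0 V reference.
Source V1 fixes V_0 = 12 V.
KCL at each unknown node (sum of currents leaving = 0; resistances in Ω):
  Node 1: (V_1 - 12)/40 + (V_1 - 0)/500 = 0
Collecting terms: 0.027 × V_1 = 0.3  =>  V_1 = 11.11 V
V_th = V_1 - V_2 = 11.11 - 0 = 11.11 V
Step 2 — R_th: zero the source — replace V1 by a short circuit (node 2 merges into node 0) — and find the resistance seen between A (node 1) and B (node 0).
Reduce the network between node 1 (A) and node 0 (B) by series/parallel combination:
  Rp1 = R1 ‖ R2 (parallel, both between nodes 0 and 1) = 1/(1/40 + 1/500) = 37.04 Ω
R_th = 37.04 Ω
I_n = V_th/R_th = 11.11/37.04 = 0.3 A, and R_n = R_th = 37.04 Ω

Final answer: I_n = 0.3 A, R_n = 37.04 Ω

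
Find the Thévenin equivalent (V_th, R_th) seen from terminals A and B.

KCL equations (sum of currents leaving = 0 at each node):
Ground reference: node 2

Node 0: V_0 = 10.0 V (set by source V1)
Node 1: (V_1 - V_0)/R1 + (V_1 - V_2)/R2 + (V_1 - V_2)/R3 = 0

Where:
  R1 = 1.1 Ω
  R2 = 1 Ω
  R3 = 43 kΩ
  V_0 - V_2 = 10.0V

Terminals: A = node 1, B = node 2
Step 1 — V_th is the open-circuit voltage V_A - V_B (nothing connected across the terminals).
Nodal analysis, taking node 2 as the 0 V reference.
Source V1 fixes V_0 = 10 V.
KCL at each unknown node (sum of currents leaving = 0; resistances in Ω):
  Node 1: (V_1 - 10)/1.1 + (V_1 - 0)/1 + (V_1 - 0)/43000 = 0
Collecting terms: 1.909 × V_1 = 9.091  =>  V_1 = 4.762 V
V_th = V_1 - V_2 = 4.762 - 0 = 4.762 V
Step 2 — R_th: zero the source — replace V1 by a short circuit (node 2 merges into node 0) — and find the resistance seen between A (node 1) and B (node 0).
Reduce the network between node 1 (A) and node 0 (B) by series/parallel combination:
  Rp1 = R1 ‖ R2 ‖ R3 (parallel, all between nodes 0 and 1) = 1/(1/1.1 + 1/1 + 1/43000) = 0.5238 Ω
R_th = 0.5238 Ω

Final answer: V_th = 4.762 V, R_th = 0.5238 Ω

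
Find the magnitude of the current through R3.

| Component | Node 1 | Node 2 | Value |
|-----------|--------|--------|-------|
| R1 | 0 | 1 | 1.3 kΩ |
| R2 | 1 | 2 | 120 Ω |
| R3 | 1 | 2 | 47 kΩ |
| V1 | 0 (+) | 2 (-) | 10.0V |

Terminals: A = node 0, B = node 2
Nodal analysis, taking node 2 as the 0 V reference.
Source V1 fixes V_0 = 10 V.
KCL at each unknown node (sum of currents leaving = 0; resistances in Ω):
  Node 1: (V_1 - 10)/1300 + (V_1 - 0)/120 + (V_1 - 0)/47000 = 0
Collecting terms: 0.009124 × V_1 = 0.007692  =>  V_1 = 0.8431 V
I_R3 = (V_1 - V_2)/R3 = (0.8431 - 0)/47000 = 0.00001794 A
|I_R3| = 0.00001794 A

Final answer: |I_R3| = 1.794e-05 A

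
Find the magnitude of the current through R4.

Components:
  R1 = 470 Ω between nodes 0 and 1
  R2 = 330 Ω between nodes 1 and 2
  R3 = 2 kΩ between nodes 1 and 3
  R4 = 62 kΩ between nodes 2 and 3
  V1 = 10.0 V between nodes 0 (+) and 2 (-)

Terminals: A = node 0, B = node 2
Nodal analysis, taking node 2 as the 0 V reference.
Source V1 fixes V_0 = 10 V.
KCL at each unknown node (sum of currents leaving = 0; resistances in Ω):
  Node 1: (V_1 - 10)/470 + (V_1 - 0)/330 + (V_1 - V_3)/2000 = 0
  Node 3: (V_3 - V_1)/2000 + (V_3 - 0)/62000 = 0
Collecting terms (coefficients in siemens):
  0.005658·V_1 - 0.0005·V_3 = 0.02128
  0.0005161·V_3 - 0.0005·V_1 = 0
Determinant D = (0.005658)(0.0005161) - (-0.0005)(-0.0005) = 0.00000267
V_1 = [(0.02128)(0.0005161) - (-0.0005)(0)]/D = 4.113 V
V_3 = [(0.005658)(0) - (0.02128)(-0.0005)]/D = 3.984 V
I_R4 = (V_2 - V_3)/R4 = (0 - 3.984)/62000 = -0.00006426 A
|I_R4| = 0.00006426 A

Final answer: |I_R4| = 6.426e-05 A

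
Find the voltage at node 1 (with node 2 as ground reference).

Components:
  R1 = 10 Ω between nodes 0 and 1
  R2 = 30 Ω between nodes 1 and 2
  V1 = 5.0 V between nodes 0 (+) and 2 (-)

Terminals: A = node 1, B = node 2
Nodal analysis, taking node 2 as the 0 V reference.
Source V1 fixes V_0 = 5 V.
KCL at each unknown node (sum of currents leaving = 0; resistances in Ω):
  Node 1: (V_1 - 5)/10 + (V_1 - 0)/30 = 0
Collecting terms: 0.1333 × V_1 = 0.5  =>  V_1 = 3.75 V
The requested potential is V_1 = 3.75 V.

Final answer: V_1 = 3.75 V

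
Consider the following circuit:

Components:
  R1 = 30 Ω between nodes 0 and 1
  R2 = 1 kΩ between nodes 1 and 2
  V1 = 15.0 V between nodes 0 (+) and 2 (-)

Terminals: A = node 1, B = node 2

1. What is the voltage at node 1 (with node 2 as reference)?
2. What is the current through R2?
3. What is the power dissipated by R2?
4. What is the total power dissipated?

Nodal analysis, taking node 2 as the 0 V reference.
Source V1 fixes V_0 = 15 V.
KCL at each unknown node (sum of currents leaving = 0; resistances in Ω):
  Node 1: (V_1 - 15)/30 + (V_1 - 0)/1000 = 0
Collecting terms: 0.03433 × V_1 = 0.5  =>  V_1 = 14.56 V
Part 1:
  Read off the nodal solution: V_1 = 14.56 V
Part 2:
  I_R2 = (V_1 - V_2)/R2 = (14.56 - 0)/1000 = 0.01456 A
  Magnitude: I_R2 = 0.01456 A
Part 3:
  I_R2 = (V_1 - V_2)/R2 = (14.56 - 0)/1000 = 0.01456 A
  P_R2 = I_R2² × R2 = (0.01456)² × 1000 = 0.2121 W
Part 4:
  Power in each resistor, P = (ΔV)²/R:
    P_R1 = (15 - 14.56)²/30 = 0.006363 W
    P_R2 = (14.56 - 0)²/1000 = 0.2121 W
  P_total = P_R1 + P_R2 = 0.2184 W

Final answers:
1. V_1 = 14.56 V
2. I_R2 = 0.01456 A
3. P_R2 = 0.2121 W
4. P_total = 0.2184 W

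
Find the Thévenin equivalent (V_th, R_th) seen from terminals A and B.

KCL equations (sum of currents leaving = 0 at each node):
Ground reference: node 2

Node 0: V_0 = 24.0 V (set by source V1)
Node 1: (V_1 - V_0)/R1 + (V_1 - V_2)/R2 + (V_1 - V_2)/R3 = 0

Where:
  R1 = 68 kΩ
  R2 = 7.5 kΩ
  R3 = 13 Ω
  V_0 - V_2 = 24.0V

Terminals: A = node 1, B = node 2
Step 1 — V_th is the open-circuit voltage V_A - V_B (nothing connected across the terminals).
Nodal analysis, taking node 2 as the 0 V reference.
Source V1 fixes V_0 = 24 V.
KCL at each unknown node (sum of currents leaving = 0; resistances in Ω):
  Node 1: (V_1 - 24)/68000 + (V_1 - 0)/7500 + (V_1 - 0)/13 = 0
Collecting terms: 0.07707 × V_1 = 0.0003529  =>  V_1 = 0.004579 V
V_th = V_1 - V_2 = 0.004579 - 0 = 0.004579 V
Step 2 — R_th: zero the source — replace V1 by a short circuit (node 2 merges into node 0) — and find the resistance seen between A (node 1) and B (node 0).
Reduce the network between node 1 (A) and node 0 (B) by series/parallel combination:
  Rp1 = R1 ‖ R2 ‖ R3 (parallel, all between nodes 0 and 1) = 1/(1/68000 + 1/7500 + 1/13) = 12.98 Ω
R_th = 12.98 Ω

Final answer: V_th = 0.004579 V, R_th = 12.98 Ω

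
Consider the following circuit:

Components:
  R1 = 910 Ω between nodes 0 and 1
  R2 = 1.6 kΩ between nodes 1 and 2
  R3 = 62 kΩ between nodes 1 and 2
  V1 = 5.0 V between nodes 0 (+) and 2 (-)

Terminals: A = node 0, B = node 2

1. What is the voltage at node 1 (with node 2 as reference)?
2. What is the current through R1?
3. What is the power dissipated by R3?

Nodal analysis, taking node 2 as the 0 V reference.
Source V1 fixes V_0 = 5 V.
KCL at each unknown node (sum of currents leaving = 0; resistances in Ω):
  Node 1: (V_1 - 5)/910 + (V_1 - 0)/1600 + (V_1 - 0)/62000 = 0
Collecting terms: 0.00174 × V_1 = 0.005495  =>  V_1 = 3.158 V
Part 1:
  Read off the nodal solution: V_1 = 3.158 V
Part 2:
  I_R1 = (V_0 - V_1)/R1 = (5 - 3.158)/910 = 0.002024 A
  Magnitude: I_R1 = 0.002024 A
Part 3:
  I_R3 = (V_1 - V_2)/R3 = (3.158 - 0)/62000 = 0.00005093 A
  P_R3 = I_R3² × R3 = (0.00005093)² × 62000 = 0.0001608 W

Final answers:
1. V_1 = 3.158 V
2. I_R1 = 0.002024 A
3. P_R3 = 0.0001608 W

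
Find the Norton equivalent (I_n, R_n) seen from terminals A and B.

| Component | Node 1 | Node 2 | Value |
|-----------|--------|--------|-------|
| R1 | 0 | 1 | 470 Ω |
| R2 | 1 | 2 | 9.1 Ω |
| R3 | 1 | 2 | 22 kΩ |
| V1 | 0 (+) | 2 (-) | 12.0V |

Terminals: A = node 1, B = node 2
Find the Thévenin equivalent first; then I_n = V_th/R_th and R_n = R_th.
Step 1 — V_th is the open-circuit voltage V_A - V_B (nothing connected across the terminals).
Nodal analysis, taking node 2 as the 0 V reference.
Source V1 fixes V_0 = 12 V.
KCL at each unknown node (sum of currents leaving = 0; resistances in Ω):
  Node 1: (V_1 - 12)/470 + (V_1 - 0)/9.1 + (V_1 - 0)/22000 = 0
Collecting terms: 0.1121 × V_1 = 0.02553  =>  V_1 = 0.2278 V
V_th = V_1 - V_2 = 0.2278 - 0 = 0.2278 V
Step 2 — R_th: zero the source — replace V1 by a short circuit (node 2 merges into node 0) — and find the resistance seen between A (node 1) and B (node 0).
Reduce the network between node 1 (A) and node 0 (B) by series/parallel combination:
  Rp1 = R1 ‖ R2 ‖ R3 (parallel, all between nodes 0 and 1) = 1/(1/470 + 1/9.1 + 1/22000) = 8.924 Ω
R_th = 8.924 Ω
I_n = V_th/R_th = 0.2278/8.924 = 0.02553 A, and R_n = R_th = 8.924 Ω

Final answer: I_n = 0.02553 A, R_n = 8.924 Ω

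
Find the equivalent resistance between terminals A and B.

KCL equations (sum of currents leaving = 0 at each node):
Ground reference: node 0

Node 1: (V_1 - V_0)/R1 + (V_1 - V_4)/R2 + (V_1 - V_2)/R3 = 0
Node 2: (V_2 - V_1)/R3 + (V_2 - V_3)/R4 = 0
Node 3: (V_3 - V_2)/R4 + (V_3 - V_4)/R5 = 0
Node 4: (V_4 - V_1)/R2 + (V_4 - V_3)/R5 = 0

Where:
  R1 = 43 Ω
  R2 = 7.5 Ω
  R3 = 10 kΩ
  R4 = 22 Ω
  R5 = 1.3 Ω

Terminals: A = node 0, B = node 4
Reduce the network between node 0 (A) and node 4 (B) by series/parallel combination:
  Rs1 = R3 + R4 (series, joined only at node 2) = 10000 + 22 = 10020 Ω
  Rs2 = R5 + Rs1 (series, joined only at node 3) = 1.3 + 10020 = 10020 Ω
  Rp1 = R2 ‖ Rs2 (parallel, both between nodes 1 and 4) = 1/(1/7.5 + 1/10020) = 7.494 Ω
  Rs3 = R1 + Rp1 (series, joined only at node 1) = 43 + 7.494 = 50.49 Ω
R_eq = 50.49 Ω

Final answer: 50.49 Ω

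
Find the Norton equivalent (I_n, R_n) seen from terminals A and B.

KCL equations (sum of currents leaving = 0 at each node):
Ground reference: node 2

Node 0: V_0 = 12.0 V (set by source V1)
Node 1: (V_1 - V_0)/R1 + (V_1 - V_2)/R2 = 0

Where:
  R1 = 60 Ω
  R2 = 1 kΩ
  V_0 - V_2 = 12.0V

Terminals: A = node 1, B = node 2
Find the Thévenin equivalent first; then I_n = V_th/R_th and R_n = R_th.
Step 1 — V_th is the open-circuit voltage V_A - V_B (nothing connected across the terminals).
Nodal analysis, taking node 2 as the 0 V reference.
Source V1 fixes V_0 = 12 V.
KCL at each unknown node (sum of currents leaving = 0; resistances in Ω):
  Node 1: (V_1 - 12)/60 + (V_1 - 0)/1000 = 0
Collecting terms: 0.01767 × V_1 = 0.2  =>  V_1 = 11.32 V
V_th = V_1 - V_2 = 11.32 - 0 = 11.32 V
Step 2 — R_th: zero the source — replace V1 by a short circuit (node 2 merges into node 0) — and find the resistance seen between A (node 1) and B (node 0).
Reduce the network between node 1 (A) and node 0 (B) by series/parallel combination:
  Rp1 = R1 ‖ R2 (parallel, both between nodes 0 and 1) = 1/(1/60 + 1/1000) = 56.6 Ω
R_th = 56.6 Ω
I_n = V_th/R_th = 11.32/56.6 = 0.2 A, and R_n = R_th = 56.6 Ω

Final answer: I_n = 0.2 A, R_n = 56.6 Ω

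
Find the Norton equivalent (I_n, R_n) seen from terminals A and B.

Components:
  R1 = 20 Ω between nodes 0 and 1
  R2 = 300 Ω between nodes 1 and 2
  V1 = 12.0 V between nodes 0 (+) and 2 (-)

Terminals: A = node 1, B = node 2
Find the Thévenin equivalent first; then I_n = V_th/R_th and R_n = R_th.
Step 1 — V_th is the open-circuit voltage V_A - V_B (nothing connected across the terminals).
Nodal analysis, taking node 2 as the 0 V reference.
Source V1 fixes V_0 = 12 V.
KCL at each unknown node (sum of currents leaving = 0; resistances in Ω):
  Node 1: (V_1 - 12)/20 + (V_1 - 0)/300 = 0
Collecting terms: 0.05333 × V_1 = 0.6  =>  V_1 = 11.25 V
V_th = V_1 - V_2 = 11.25 - 0 = 11.25 V
Step 2 — R_th: zero the source — replace V1 by a short circuit (node 2 merges into node 0) — and find the resistance seen between A (node 1) and B (node 0).
Reduce the network between node 1 (A) and node 0 (B) by series/parallel combination:
  Rp1 = R1 ‖ R2 (parallel, both between nodes 0 and 1) = 1/(1/20 + 1/300) = 18.75 Ω
R_th = 18.75 Ω
I_n = V_th/R_th = 11.25/18.75 = 0.6 A, and R_n = R_th = 18.75 Ω

Final answer: I_n = 0.6 A, R_n = 18.75 Ω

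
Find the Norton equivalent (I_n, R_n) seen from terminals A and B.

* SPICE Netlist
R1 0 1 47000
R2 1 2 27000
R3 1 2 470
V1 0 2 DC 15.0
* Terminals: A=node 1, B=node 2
Find the Thévenin equivalent first; then I_n = V_th/R_th and R_n = R_th.
Step 1 — V_th is the open-circuit voltage V_A - V_B (nothing connected across the terminals).
Nodal analysis, taking node 2 as the 0 V reference.
Source V1 fixes V_0 = 15 V.
KCL at each unknown node (sum of currents leaving = 0; resistances in Ω):
  Node 1: (V_1 - 15)/47000 + (V_1 - 0)/27000 + (V_1 - 0)/470 = 0
Collecting terms: 0.002186 × V_1 = 0.0003191  =>  V_1 = 0.146 V
V_th = V_1 - V_2 = 0.146 - 0 = 0.146 V
Step 2 — R_th: zero the source — replace V1 by a short circuit (node 2 merges into node 0) — and find the resistance seen between A (node 1) and B (node 0).
Reduce the network between node 1 (A) and node 0 (B) by series/parallel combination:
  Rp1 = R1 ‖ R2 ‖ R3 (parallel, all between nodes 0 and 1) = 1/(1/47000 + 1/27000 + 1/470) = 457.5 Ω
R_th = 457.5 Ω
I_n = V_th/R_th = 0.146/457.5 = 0.0003191 A, and R_n = R_th = 457.5 Ω

Final answer: I_n = 0.0003191 A, R_n = 457.5 Ω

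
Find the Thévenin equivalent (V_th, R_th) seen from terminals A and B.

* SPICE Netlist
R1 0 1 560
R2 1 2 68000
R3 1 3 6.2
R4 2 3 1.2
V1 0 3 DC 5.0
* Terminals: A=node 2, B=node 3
Step 1 — V_th is the open-circuit voltage V_A - V_B (nothing connected across the terminals).
Nodal analysis, taking node 3 as the 0 V reference.
Source V1 fixes V_0 = 5 V.
KCL at each unknown node (sum of currents leaving = 0; resistances in Ω):
  Node 1: (V_1 - 5)/560 + (V_1 - V_2)/68000 + (V_1 - 0)/6.2 = 0
  Node 2: (V_2 - V_1)/68000 + (V_2 - 0)/1.2 = 0
Collecting terms (coefficients in siemens):
  0.1631·V_1 - 0.00001471·V_2 = 0.008929
  0.8333·V_2 - 0.00001471·V_1 = 0
Determinant D = (0.1631)(0.8333) - (-0.00001471)(-0.00001471) = 0.1359
V_1 = [(0.008929)(0.8333) - (-0.00001471)(0)]/D = 0.05475 V
V_2 = [(0.1631)(0) - (0.008929)(-0.00001471)]/D = 0.0000009661 V
V_th = V_2 - V_3 = 0.0000009661 - 0 = 0.0000009661 V
Step 2 — R_th: zero the source — replace V1 by a short circuit (node 3 merges into node 0) — and find the resistance seen between A (node 2) and B (node 0).
Reduce the network between node 2 (A) and node 0 (B) by series/parallel combination:
  Rp1 = R1 ‖ R3 (parallel, both between nodes 0 and 1) = 1/(1/560 + 1/6.2) = 6.132 Ω
  Rs1 = R2 + Rp1 (series, joined only at node 1) = 68000 + 6.132 = 68010 Ω
  Rp2 = R4 ‖ Rs1 (parallel, both between nodes 0 and 2) = 1/(1/1.2 + 1/68010) = 1.2 Ω
R_th = 1.2 Ω

Final answer: V_th = 9.661e-07 V, R_th = 1.2 Ω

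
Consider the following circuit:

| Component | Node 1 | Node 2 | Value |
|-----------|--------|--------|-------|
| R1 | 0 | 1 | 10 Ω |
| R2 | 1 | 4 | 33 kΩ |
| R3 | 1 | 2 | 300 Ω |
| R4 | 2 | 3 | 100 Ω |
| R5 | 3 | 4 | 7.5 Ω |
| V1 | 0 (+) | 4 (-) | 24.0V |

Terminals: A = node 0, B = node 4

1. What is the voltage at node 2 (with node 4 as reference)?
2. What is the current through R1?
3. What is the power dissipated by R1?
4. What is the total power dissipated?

Nodal analysis, taking node 4 as the 0 V reference.
Source V1 fixes V_0 = 24 V.
KCL at each unknown node (sum of currents leaving = 0; resistances in Ω):
  Node 1: (V_1 - 24)/10 + (V_1 - 0)/33000 + (V_1 - V_2)/300 = 0
  Node 2: (V_2 - V_1)/300 + (V_2 - V_3)/100 = 0
  Node 3: (V_3 - V_2)/100 + (V_3 - 0)/7.5 = 0
Collecting terms (coefficients in siemens):
  0.1034·V_1 - 0.003333·V_2 = 2.4
  0.01333·V_2 - 0.003333·V_1 - 0.01·V_3 = 0
  0.1433·V_3 - 0.01·V_2 = 0
Solving these 3 simultaneous equations (Gaussian elimination) gives:
  V_1 = 23.42 V, V_2 = 6.178 V, V_3 = 0.431 V
Part 1:
  Read off the nodal solution: V_2 = 6.178 V
Part 2:
  I_R1 = (V_0 - V_1)/R1 = (24 - 23.42)/10 = 0.05818 A
  Magnitude: I_R1 = 0.05818 A
Part 3:
  I_R1 = (V_0 - V_1)/R1 = (24 - 23.42)/10 = 0.05818 A
  P_R1 = I_R1² × R1 = (0.05818)² × 10 = 0.03385 W
Part 4:
  Power in each resistor, P = (ΔV)²/R:
    P_R1 = (24 - 23.42)²/10 = 0.03385 W
    P_R2 = (23.42 - 0)²/33000 = 0.01662 W
    P_R3 = (23.42 - 6.178)²/300 = 0.9908 W
    P_R4 = (6.178 - 0.431)²/100 = 0.3303 W
    P_R5 = (0.431 - 0)²/7.5 = 0.02477 W
  P_total = P_R1 + P_R2 + P_R3 + P_R4 + P_R5 = 1.396 W

Final answers:
1. V_2 = 6.178 V
2. I_R1 = 0.05818 A
3. P_R1 = 0.03385 W
4. P_total = 1.396 W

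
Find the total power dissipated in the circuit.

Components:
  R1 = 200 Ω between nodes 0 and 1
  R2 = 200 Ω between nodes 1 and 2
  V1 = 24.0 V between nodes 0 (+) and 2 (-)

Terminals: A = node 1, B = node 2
Nodal analysis, taking node 2 as the 0 V reference.
Source V1 fixes V_0 = 24 V.
KCL at each unknown node (sum of currents leaving = 0; resistances in Ω):
  Node 1: (V_1 - 24)/200 + (V_1 - 0)/200 = 0
Collecting terms: 0.01 × V_1 = 0.12  =>  V_1 = 12 V
Power in each resistor, P = (ΔV)²/R:
  P_R1 = (24 - 12)²/200 = 0.72 W
  P_R2 = (12 - 0)²/200 = 0.72 W
P_total = P_R1 + P_R2 = 1.44 W

Final answer: 1.44 W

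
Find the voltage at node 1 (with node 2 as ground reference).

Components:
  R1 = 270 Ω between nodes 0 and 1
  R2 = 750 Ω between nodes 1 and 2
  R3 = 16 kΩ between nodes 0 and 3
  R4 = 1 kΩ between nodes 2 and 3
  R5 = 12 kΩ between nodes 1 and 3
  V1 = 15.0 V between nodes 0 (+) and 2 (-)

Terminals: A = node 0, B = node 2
Nodal analysis, taking node 2 as the 0 V reference.
Source V1 fixes V_0 = 15 V.
KCL at each unknown node (sum of currents leaving = 0; resistances in Ω):
  Node 1: (V_1 - 15)/270 + (V_1 - 0)/750 + (V_1 - V_3)/12000 = 0
  Node 3: (V_3 - 15)/16000 + (V_3 - 0)/1000 + (V_3 - V_1)/12000 = 0
Collecting terms (coefficients in siemens):
  0.00512·V_1 - 0.00008333·V_3 = 0.05556
  0.001146·V_3 - 0.00008333·V_1 = 0.0009375
Determinant D = (0.00512)(0.001146) - (-0.00008333)(-0.00008333) = 0.00000586
V_1 = [(0.05556)(0.001146) - (-0.00008333)(0.0009375)]/D = 10.88 V
V_3 = [(0.00512)(0.0009375) - (0.05556)(-0.00008333)]/D = 1.609 V
The requested potential is V_1 = 10.88 V.

Final answer: V_1 = 10.88 V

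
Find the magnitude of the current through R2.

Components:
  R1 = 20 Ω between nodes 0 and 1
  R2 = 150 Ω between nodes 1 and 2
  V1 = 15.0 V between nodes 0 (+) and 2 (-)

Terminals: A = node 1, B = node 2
Nodal analysis, taking node 2 as the 0 V reference.
Source V1 fixes V_0 = 15 V.
KCL at each unknown node (sum of currents leaving = 0; resistances in Ω):
  Node 1: (V_1 - 15)/20 + (V_1 - 0)/150 = 0
Collecting terms: 0.05667 × V_1 = 0.75  =>  V_1 = 13.24 V
I_R2 = (V_1 - V_2)/R2 = (13.24 - 0)/150 = 0.08824 A
|I_R2| = 0.08824 A

Final answer: |I_R2| = 0.08824 A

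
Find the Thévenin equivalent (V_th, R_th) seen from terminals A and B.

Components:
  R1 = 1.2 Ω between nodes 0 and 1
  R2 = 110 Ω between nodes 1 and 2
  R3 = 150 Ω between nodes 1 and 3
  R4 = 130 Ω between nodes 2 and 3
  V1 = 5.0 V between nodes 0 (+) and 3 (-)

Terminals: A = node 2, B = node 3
Step 1 — V_th is the open-circuit voltage V_A - V_B (nothing connected across the terminals).
Nodal analysis, taking node 3 as the 0 V reference.
Source V1 fixes V_0 = 5 V.
KCL at each unknown node (sum of currents leaving = 0; resistances in Ω):
  Node 1: (V_1 - 5)/1.2 + (V_1 - V_2)/110 + (V_1 - 0)/150 = 0
  Node 2: (V_2 - V_1)/110 + (V_2 - 0)/130 = 0
Collecting terms (coefficients in siemens):
  0.8491·V_1 - 0.009091·V_2 = 4.167
  0.01678·V_2 - 0.009091·V_1 = 0
Determinant D = (0.8491)(0.01678) - (-0.009091)(-0.009091) = 0.01417
V_1 = [(4.167)(0.01678) - (-0.009091)(0)]/D = 4.936 V
V_2 = [(0.8491)(0) - (4.167)(-0.009091)]/D = 2.674 V
V_th = V_2 - V_3 = 2.674 - 0 = 2.674 V
Step 2 — R_th: zero the source — replace V1 by a short circuit (node 3 merges into node 0) — and find the resistance seen between A (node 2) and B (node 0).
Reduce the network between node 2 (A) and node 0 (B) by series/parallel combination:
  Rp1 = R1 ‖ R3 (parallel, both between nodes 0 and 1) = 1/(1/1.2 + 1/150) = 1.19 Ω
  Rs1 = R2 + Rp1 (series, joined only at node 1) = 110 + 1.19 = 111.2 Ω
  Rp2 = R4 ‖ Rs1 (parallel, both between nodes 0 and 2) = 1/(1/130 + 1/111.2) = 59.93 Ω
R_th = 59.93 Ω

Final answer: V_th = 2.674 V, R_th = 59.93 Ω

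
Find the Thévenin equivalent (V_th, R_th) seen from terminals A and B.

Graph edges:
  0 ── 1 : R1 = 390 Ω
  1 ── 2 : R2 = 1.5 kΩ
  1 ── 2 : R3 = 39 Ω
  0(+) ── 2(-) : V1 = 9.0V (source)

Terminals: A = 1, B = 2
Step 1 — V_th is the open-circuit voltage V_A - V_B (nothing connected across the terminals).
Nodal analysis, taking node 2 as the 0 V reference.
Source V1 fixes V_0 = 9 V.
KCL at each unknown node (sum of currents leaving = 0; resistances in Ω):
  Node 1: (V_1 - 9)/390 + (V_1 - 0)/1500 + (V_1 - 0)/39 = 0
Collecting terms: 0.02887 × V_1 = 0.02308  =>  V_1 = 0.7993 V
V_th = V_1 - V_2 = 0.7993 - 0 = 0.7993 V
Step 2 — R_th: zero the source — replace V1 by a short circuit (node 2 merges into node 0) — and find the resistance seen between A (node 1) and B (node 0).
Reduce the network between node 1 (A) and node 0 (B) by series/parallel combination:
  Rp1 = R1 ‖ R2 ‖ R3 (parallel, all between nodes 0 and 1) = 1/(1/390 + 1/1500 + 1/39) = 34.64 Ω
R_th = 34.64 Ω

Final answer: V_th = 0.7993 V, R_th = 34.64 Ω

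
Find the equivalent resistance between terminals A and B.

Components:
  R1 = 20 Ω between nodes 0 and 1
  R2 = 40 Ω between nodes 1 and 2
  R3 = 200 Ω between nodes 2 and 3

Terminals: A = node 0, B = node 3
Reduce the network between node 0 (A) and node 3 (B) by series/parallel combination:
  Rs1 = R1 + R2 (series, joined only at node 1) = 20 + 40 = 60 Ω
  Rs2 = R3 + Rs1 (series, joined only at node 2) = 200 + 60 = 260 Ω
R_eq = 260 Ω

Final answer: 260 Ω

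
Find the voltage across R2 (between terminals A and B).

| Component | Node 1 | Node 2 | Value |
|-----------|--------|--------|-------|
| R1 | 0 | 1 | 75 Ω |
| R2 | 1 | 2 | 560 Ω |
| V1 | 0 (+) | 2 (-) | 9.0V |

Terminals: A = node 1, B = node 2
R1 and R2 are in series across V1 (node 0 → node 1 → node 2), and the output A–B is taken across R2, so this is a voltage divider.
Series current: I = V1/(R1 + R2) = 9/(75 + 560) = 9/635 = 0.01417 A
V_R2 = I × R2 = V1 × R2/(R1 + R2) = 9 × 560/635 = 7.937 V

Final answer: 7.937 V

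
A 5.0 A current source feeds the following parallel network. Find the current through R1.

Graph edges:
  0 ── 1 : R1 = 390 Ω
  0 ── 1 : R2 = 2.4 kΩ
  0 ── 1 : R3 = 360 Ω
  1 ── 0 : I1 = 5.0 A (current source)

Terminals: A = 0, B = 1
All resistors sit directly between nodes 0 and 1, so they are in parallel and share one voltage V; the full source current 5 A splits among them.
1/R_par = 1/390 + 1/2400 + 1/360 = 0.005759 S  =>  R_par = 173.7 Ω
V = I × R_par = 5 × 173.7 = 868.3 V
I_R1 = V/R1 = 868.3/390 = 2.226 A

Final answer: 2.226 A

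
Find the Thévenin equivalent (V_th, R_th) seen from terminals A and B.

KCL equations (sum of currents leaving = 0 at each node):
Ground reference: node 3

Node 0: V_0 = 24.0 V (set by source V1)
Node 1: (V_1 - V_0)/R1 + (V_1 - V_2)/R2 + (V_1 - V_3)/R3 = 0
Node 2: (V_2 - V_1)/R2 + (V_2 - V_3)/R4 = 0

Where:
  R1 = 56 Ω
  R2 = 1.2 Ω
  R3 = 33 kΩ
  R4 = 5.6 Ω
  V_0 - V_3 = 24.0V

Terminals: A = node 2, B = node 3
Step 1 — V_th is the open-circuit voltage V_A - V_B (nothing connected across the terminals).
Nodal analysis, taking node 3 as the 0 V reference.
Source V1 fixes V_0 = 24 V.
KCL at each unknown node (sum of currents leaving = 0; resistances in Ω):
  Node 1: (V_1 - 24)/56 + (V_1 - V_2)/1.2 + (V_1 - 0)/33000 = 0
  Node 2: (V_2 - V_1)/1.2 + (V_2 - 0)/5.6 = 0
Collecting terms (coefficients in siemens):
  0.8512·V_1 - 0.8333·V_2 = 0.4286
  1.012·V_2 - 0.8333·V_1 = 0
Determinant D = (0.8512)(1.012) - (-0.8333)(-0.8333) = 0.1669
V_1 = [(0.4286)(1.012) - (-0.8333)(0)]/D = 2.598 V
V_2 = [(0.8512)(0) - (0.4286)(-0.8333)]/D = 2.14 V
V_th = V_2 - V_3 = 2.14 - 0 = 2.14 V
Step 2 — R_th: zero the source — replace V1 by a short circuit (node 3 merges into node 0) — and find the resistance seen between A (node 2) and B (node 0).
Reduce the network between node 2 (A) and node 0 (B) by series/parallel combination:
  Rp1 = R1 ‖ R3 (parallel, both between nodes 0 and 1) = 1/(1/56 + 1/33000) = 55.91 Ω
  Rs1 = R2 + Rp1 (series, joined only at node 1) = 1.2 + 55.91 = 57.11 Ω
  Rp2 = R4 ‖ Rs1 (parallel, both between nodes 0 and 2) = 1/(1/5.6 + 1/57.11) = 5.1 Ω
R_th = 5.1 Ω

Final answer: V_th = 2.14 V, R_th = 5.1 Ω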